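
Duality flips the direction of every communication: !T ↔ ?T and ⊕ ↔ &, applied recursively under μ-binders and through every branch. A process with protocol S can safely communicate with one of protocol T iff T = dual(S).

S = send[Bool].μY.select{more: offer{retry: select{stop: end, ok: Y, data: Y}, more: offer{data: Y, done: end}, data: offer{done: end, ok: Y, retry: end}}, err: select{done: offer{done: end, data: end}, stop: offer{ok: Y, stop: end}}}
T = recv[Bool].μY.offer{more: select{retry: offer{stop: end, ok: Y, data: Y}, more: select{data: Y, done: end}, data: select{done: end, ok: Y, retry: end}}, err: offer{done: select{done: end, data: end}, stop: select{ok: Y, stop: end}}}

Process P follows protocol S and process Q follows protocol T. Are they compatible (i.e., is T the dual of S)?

YES

send[Bool] ‖ recv[Bool]  ok
  μY ‖ μY  ok (μ self-dual)
    select{more,err} ‖ offer{more,err}  ok labels match
      [more]
        offer{retry,more,data} ‖ select{retry,more,data}  ok labels match
          [retry]
            select{stop,ok,data} ‖ offer{stop,ok,data}  ok labels match
              [stop]
                end ‖ end  ok
              [ok]
                Y ‖ Y  ok
              [data]
                Y ‖ Y  ok
          [more]
            offer{data,done} ‖ select{data,done}  ok labels match
              [data]
                Y ‖ Y  ok
              [done]
                end ‖ end  ok
          [data]
            offer{done,ok,retry} ‖ select{done,ok,retry}  ok labels match
              [done]
                end ‖ end  ok
              [ok]
                Y ‖ Y  ok
              [retry]
                end ‖ end  ok
      [err]
        select{done,stop} ‖ offer{done,stop}  ok labels match
          [done]
            offer{done,data} ‖ select{done,data}  ok labels match
              [done]
                end ‖ end  ok
              [data]
                end ‖ end  ok
          [stop]
            offer{ok,stop} ‖ select{ok,stop}  ok labels match
              [ok]
                Y ‖ Y  ok
              [stop]
                end ‖ end  ok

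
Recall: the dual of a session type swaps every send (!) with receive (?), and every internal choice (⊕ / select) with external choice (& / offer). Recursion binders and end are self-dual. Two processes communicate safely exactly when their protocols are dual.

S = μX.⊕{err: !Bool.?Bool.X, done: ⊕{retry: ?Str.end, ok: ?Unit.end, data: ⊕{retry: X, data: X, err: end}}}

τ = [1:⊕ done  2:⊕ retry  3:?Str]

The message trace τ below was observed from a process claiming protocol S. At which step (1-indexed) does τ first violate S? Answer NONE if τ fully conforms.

step 1: ⊕ done  ✓  residual = ⊕{retry: ?Str.end, ok: ?Unit.end, data: ⊕{retry: μX.…, data: μX.…, err: end}}
step 2: ⊕ retry  ✓  residual = ?Str.end
step 3: ?Str  ✓  residual = end
τ conforms to S (length 3)

NONE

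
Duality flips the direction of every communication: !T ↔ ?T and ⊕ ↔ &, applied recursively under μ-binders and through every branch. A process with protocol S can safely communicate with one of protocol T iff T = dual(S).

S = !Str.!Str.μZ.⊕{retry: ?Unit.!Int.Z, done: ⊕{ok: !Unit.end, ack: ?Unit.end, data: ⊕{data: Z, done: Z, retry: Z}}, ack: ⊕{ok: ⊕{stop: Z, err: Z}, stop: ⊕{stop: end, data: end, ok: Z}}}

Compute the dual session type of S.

!Str → ?Str
  !Str → ?Str
    μZ → μZ  (rec unchanged)
      ⊕{retry,done,ack} → &{retry,done,ack}  (internal→external)
        case retry:
          ?Unit → !Unit
            !Int → ?Int
              dual(Z) = Z
        case done:
          ⊕{ok,ack,data} → &{ok,ack,data}  (internal→external)
            case ok:
              !Unit → ?Unit
                dual(end) = end
            case ack:
              ?Unit → !Unit
                dual(end) = end
            case data:
              ⊕{data,done,retry} → &{data,done,retry}  (internal→external)
                case data:
                  dual(Z) = Z
                case done:
                  dual(Z) = Z
                case retry:
                  dual(Z) = Z
        case ack:
          ⊕{ok,stop} → &{ok,stop}  (internal→external)
            case ok:
              ⊕{stop,err} → &{stop,err}  (internal→external)
                case stop:
                  dual(Z) = Z
                case err:
                  dual(Z) = Z
            case stop:
              ⊕{stop,data,ok} → &{stop,data,ok}  (internal→external)
                case stop:
                  dual(end) = end
                case data:
                  dual(end) = end
                case ok:
                  dual(Z) = Z

?Str.?Str.μZ.&{retry: !Unit.?Int.Z, done: &{ok: ?Unit.end, ack: !Unit.end, data: &{data: Z, done: Z, retry: Z}}, ack: &{ok: &{stop: Z, err: Z}, stop: &{stop: end, data: end, ok: Z}}}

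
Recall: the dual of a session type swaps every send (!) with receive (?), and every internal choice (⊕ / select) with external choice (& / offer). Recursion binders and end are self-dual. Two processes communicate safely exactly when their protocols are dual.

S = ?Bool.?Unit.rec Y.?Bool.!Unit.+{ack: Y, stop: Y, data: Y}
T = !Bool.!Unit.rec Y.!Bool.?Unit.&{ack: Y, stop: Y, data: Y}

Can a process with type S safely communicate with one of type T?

?Bool ‖ !Bool  match
  ?Unit ‖ !Unit  match
    rec Y ‖ rec Y  match (rec unchanged)
      ?Bool ‖ !Bool  match
        !Unit ‖ ?Unit  match
          +{ack,stop,data} ‖ &{ack,stop,data}  match label sets agree
            [ack]
              Y ‖ Y  match
            [stop]
              Y ‖ Y  match
            [data]
              Y ‖ Y  match

YES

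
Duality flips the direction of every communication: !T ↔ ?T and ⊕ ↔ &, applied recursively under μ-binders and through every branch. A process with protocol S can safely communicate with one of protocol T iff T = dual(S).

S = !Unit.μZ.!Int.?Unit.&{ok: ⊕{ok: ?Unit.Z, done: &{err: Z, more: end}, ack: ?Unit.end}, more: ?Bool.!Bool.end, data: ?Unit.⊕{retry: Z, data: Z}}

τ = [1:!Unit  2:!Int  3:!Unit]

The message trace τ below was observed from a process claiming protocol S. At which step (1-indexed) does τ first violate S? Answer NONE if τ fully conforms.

[1] !Unit  match  now at μZ.…
[2] !Int  match  now at ?Unit.&{ok: ⊕{ok: ?Unit.μZ.…, done: &{err: μZ.…, more: end}, ack: ?Unit.end}, more: ?Bool.!Bool.end, data: ?Unit.⊕{retry: μZ.…, data: μZ.…}}
[3] got !Unit, protocol expects ?Unit  ✗

3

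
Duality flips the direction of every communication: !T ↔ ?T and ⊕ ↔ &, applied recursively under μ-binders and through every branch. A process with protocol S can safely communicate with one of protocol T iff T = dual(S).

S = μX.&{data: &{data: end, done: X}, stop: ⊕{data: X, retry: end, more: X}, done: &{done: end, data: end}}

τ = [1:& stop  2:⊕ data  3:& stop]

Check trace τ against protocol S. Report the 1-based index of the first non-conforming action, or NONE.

NONE

step 1: & stop  ✓  residual = ⊕{data: μX.…, retry: end, more: μX.…}
step 2: ⊕ data  ✓  residual = μX.…
step 3: & stop  ✓  residual = ⊕{data: μX.…, retry: end, more: μX.…}
trace exhausted — no violation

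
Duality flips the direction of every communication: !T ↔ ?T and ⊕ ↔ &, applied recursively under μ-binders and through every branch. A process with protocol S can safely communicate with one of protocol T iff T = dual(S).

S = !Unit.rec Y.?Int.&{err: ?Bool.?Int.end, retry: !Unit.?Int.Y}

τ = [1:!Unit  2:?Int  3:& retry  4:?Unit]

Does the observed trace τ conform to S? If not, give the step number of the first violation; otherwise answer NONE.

4

[1] !Unit  match  cont: rec Y.…
[2] ?Int  match  cont: &{err: ?Bool.?Int.end, retry: !Unit.?Int.rec Y.…}
[3] & retry  match  cont: !Unit.?Int.rec Y.…
[4] got ?Unit, protocol expects !Unit  ✗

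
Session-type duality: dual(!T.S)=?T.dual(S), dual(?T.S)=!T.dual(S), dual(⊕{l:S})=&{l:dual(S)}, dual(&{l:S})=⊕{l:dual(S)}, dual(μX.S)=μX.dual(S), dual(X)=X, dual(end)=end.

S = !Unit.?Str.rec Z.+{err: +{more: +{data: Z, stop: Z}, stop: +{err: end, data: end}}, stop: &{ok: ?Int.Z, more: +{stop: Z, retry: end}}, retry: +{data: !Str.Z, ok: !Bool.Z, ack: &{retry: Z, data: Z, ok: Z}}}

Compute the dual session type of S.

?Unit.!Str.rec Z.&{err: &{more: &{data: Z, stop: Z}, stop: &{err: end, data: end}}, stop: +{ok: !Int.Z, more: &{stop: Z, retry: end}}, retry: &{data: ?Str.Z, ok: ?Bool.Z, ack: +{retry: Z, data: Z, ok: Z}}}

!Unit = ?Unit
  ?Str = !Str
    rec Z = rec Z  (binder kept)
      +{err,stop,retry} = &{err,stop,retry}  (select→offer)
        case err:
          +{more,stop} = &{more,stop}  (select→offer)
            case more:
              +{data,stop} = &{data,stop}  (select→offer)
                case data:
                  Z self-dual
                case stop:
                  Z self-dual
            case stop:
              +{err,data} = &{err,data}  (select→offer)
                case err:
                  end self-dual
                case data:
                  end self-dual
        case stop:
          &{ok,more} = +{ok,more}  (external→internal)
            case ok:
              ?Int = !Int
                Z self-dual
            case more:
              +{stop,retry} = &{stop,retry}  (select→offer)
                case stop:
                  Z self-dual
                case retry:
                  end self-dual
        case retry:
          +{data,ok,ack} = &{data,ok,ack}  (select→offer)
            case data:
              !Str = ?Str
                Z self-dual
            case ok:
              !Bool = ?Bool
                Z self-dual
            case ack:
              &{retry,data,ok} = +{retry,data,ok}  (external→internal)
                case retry:
                  Z self-dual
                case data:
                  Z self-dual
                case ok:
                  Z self-dual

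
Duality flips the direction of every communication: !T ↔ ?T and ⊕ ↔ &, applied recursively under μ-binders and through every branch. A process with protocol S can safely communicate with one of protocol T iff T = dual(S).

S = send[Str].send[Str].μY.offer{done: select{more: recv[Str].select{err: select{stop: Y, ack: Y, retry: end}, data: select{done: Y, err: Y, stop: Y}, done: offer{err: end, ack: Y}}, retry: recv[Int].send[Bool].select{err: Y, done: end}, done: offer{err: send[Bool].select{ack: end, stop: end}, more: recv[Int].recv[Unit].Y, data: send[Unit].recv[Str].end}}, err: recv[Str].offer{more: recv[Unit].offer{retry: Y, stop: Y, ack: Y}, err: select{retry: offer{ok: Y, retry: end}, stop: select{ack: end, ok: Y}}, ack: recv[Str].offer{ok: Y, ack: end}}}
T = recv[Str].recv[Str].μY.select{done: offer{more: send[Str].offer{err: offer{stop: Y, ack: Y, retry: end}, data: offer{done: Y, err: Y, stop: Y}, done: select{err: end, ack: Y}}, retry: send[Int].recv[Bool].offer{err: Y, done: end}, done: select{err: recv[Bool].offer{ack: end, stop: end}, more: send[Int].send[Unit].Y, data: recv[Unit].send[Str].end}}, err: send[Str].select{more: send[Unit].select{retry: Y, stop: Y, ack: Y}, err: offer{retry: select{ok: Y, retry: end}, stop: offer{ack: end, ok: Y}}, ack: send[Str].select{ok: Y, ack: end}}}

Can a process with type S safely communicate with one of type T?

send[Str] vs recv[Str]  ok
  send[Str] vs recv[Str]  ok
    μY vs μY  ok (rec unchanged)
      offer{done,err} vs select{done,err}  ok same labels
        • done:
          select{more,retry,done} vs offer{more,retry,done}  ok same labels
            • more:
              recv[Str] vs send[Str]  ok
                select{err,data,done} vs offer{err,data,done}  ok same labels
                  • err:
                    select{stop,ack,retry} vs offer{stop,ack,retry}  ok same labels
                      • stop:
                        Y vs Y  ok
                      • ack:
                        Y vs Y  ok
                      • retry:
                        end vs end  ok
                  • data:
                    select{done,err,stop} vs offer{done,err,stop}  ok same labels
                      • done:
                        Y vs Y  ok
                      • err:
                        Y vs Y  ok
                      • stop:
                        Y vs Y  ok
                  • done:
                    offer{err,ack} vs select{err,ack}  ok same labels
                      • err:
                        end vs end  ok
                      • ack:
                        Y vs Y  ok
            • retry:
              recv[Int] vs send[Int]  ok
                send[Bool] vs recv[Bool]  ok
                  select{err,done} vs offer{err,done}  ok same labels
                    • err:
                      Y vs Y  ok
                    • done:
                      end vs end  ok
            • done:
              offer{err,more,data} vs select{err,more,data}  ok same labels
                • err:
                  send[Bool] vs recv[Bool]  ok
                    select{ack,stop} vs offer{ack,stop}  ok same labels
                      • ack:
                        end vs end  ok
                      • stop:
                        end vs end  ok
                • more:
                  recv[Int] vs send[Int]  ok
                    recv[Unit] vs send[Unit]  ok
                      Y vs Y  ok
                • data:
                  send[Unit] vs recv[Unit]  ok
                    recv[Str] vs send[Str]  ok
                      end vs end  ok
        • err:
          recv[Str] vs send[Str]  ok
            offer{more,err,ack} vs select{more,err,ack}  ok same labels
              • more:
                recv[Unit] vs send[Unit]  ok
                  offer{retry,stop,ack} vs select{retry,stop,ack}  ok same labels
                    • retry:
                      Y vs Y  ok
                    • stop:
                      Y vs Y  ok
                    • ack:
                      Y vs Y  ok
              • err:
                select{retry,stop} vs offer{retry,stop}  ok same labels
                  • retry:
                    offer{ok,retry} vs select{ok,retry}  ok same labels
                      • ok:
                        Y vs Y  ok
                      • retry:
                        end vs end  ok
                  • stop:
                    select{ack,ok} vs offer{ack,ok}  ok same labels
                      • ack:
                        end vs end  ok
                      • ok:
                        Y vs Y  ok
              • ack:
                recv[Str] vs send[Str]  ok
                  offer{ok,ack} vs select{ok,ack}  ok same labels
                    • ok:
                      Y vs Y  ok
                    • ack:
                      end vs end  ok

YES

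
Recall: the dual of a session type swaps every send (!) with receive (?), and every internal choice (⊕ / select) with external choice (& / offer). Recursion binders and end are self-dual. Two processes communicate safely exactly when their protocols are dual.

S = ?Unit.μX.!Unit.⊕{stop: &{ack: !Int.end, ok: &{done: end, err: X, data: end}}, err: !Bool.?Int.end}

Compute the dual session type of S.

?Unit → !Unit
  μX → μX  (μ self-dual)
    !Unit → ?Unit
      ⊕{stop,err} → &{stop,err}  (internal→external)
        case stop:
          &{ack,ok} → ⊕{ack,ok}  (offer→select)
            case ack:
              !Int → ?Int
                end self-dual
            case ok:
              &{done,err,data} → ⊕{done,err,data}  (offer→select)
                case done:
                  end self-dual
                case err:
                  X self-dual
                case data:
                  end self-dual
        case err:
          !Bool → ?Bool
            ?Int → !Int
              end self-dual

!Unit.μX.?Unit.&{stop: ⊕{ack: ?Int.end, ok: ⊕{done: end, err: X, data: end}}, err: ?Bool.!Int.end}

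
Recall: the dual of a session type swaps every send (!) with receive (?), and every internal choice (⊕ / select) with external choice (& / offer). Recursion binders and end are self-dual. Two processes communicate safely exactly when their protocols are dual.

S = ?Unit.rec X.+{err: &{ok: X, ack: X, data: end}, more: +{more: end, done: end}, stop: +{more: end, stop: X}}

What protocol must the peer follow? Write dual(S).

?Unit ↦ !Unit
  rec X ↦ rec X  (rec unchanged)
    +{err,more,stop} ↦ &{err,more,stop}  (⊕→&)
      • err:
        &{ok,ack,data} ↦ +{ok,ack,data}  (external→internal)
          • ok:
            dual(X) = X
          • ack:
            dual(X) = X
          • data:
            dual(end) = end
      • more:
        +{more,done} ↦ &{more,done}  (⊕→&)
          • more:
            dual(end) = end
          • done:
            dual(end) = end
      • stop:
        +{more,stop} ↦ &{more,stop}  (⊕→&)
          • more:
            dual(end) = end
          • stop:
            dual(X) = X

!Unit.rec X.&{err: +{ok: X, ack: X, data: end}, more: &{more: end, done: end}, stop: &{more: end, stop: X}}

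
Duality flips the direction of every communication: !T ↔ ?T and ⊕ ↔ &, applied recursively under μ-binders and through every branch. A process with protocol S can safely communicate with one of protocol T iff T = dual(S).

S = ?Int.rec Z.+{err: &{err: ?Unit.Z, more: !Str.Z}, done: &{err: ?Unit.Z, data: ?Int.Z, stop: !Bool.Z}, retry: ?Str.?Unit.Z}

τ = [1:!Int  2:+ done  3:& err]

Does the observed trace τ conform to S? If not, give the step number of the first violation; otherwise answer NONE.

1

[1] got !Int, protocol expects ?Int  ✗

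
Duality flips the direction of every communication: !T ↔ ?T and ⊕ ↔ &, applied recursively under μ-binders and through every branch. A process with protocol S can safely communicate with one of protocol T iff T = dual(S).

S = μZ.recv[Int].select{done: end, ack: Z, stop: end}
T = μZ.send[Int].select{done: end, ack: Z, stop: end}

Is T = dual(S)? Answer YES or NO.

μZ ‖ μZ  ✓ (binder kept)
  recv[Int] ‖ send[Int]  ✓
    select{done,ack,stop} ‖ select{done,ack,stop}  ✗ choice polarity not flipped — not dual

NO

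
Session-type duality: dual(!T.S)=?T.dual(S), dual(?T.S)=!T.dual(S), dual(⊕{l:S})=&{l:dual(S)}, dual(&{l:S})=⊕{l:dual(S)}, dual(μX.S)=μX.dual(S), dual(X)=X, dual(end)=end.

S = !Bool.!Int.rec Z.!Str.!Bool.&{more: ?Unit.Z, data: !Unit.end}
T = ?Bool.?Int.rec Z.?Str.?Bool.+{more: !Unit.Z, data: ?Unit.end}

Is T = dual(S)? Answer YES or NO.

!Bool | ?Bool  ok
  !Int | ?Int  ok
    rec Z | rec Z  ok (rec unchanged)
      !Str | ?Str  ok
        !Bool | ?Bool  ok
          &{more,data} | +{more,data}  ok same labels
            [more]
              ?Unit | !Unit  ok
                Z | Z  ok
            [data]
              !Unit | ?Unit  ok
                end | end  ok

YES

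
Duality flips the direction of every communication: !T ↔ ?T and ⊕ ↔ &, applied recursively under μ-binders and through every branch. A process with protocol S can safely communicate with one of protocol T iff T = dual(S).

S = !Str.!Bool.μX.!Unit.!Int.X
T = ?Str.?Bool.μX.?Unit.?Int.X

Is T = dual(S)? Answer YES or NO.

YES

!Str ‖ ?Str  ✓
  !Bool ‖ ?Bool  ✓
    μX ‖ μX  ✓ (rec unchanged)
      !Unit ‖ ?Unit  ✓
        !Int ‖ ?Int  ✓
          X ‖ X  ✓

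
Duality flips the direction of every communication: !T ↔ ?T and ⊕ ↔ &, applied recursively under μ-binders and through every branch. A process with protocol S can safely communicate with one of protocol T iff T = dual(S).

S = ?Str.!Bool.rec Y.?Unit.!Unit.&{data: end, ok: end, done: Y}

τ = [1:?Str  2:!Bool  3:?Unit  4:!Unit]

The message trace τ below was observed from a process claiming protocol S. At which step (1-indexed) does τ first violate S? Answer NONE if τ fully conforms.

NONE

[1] ?Str  ✓  now at !Bool.rec Y.…
[2] !Bool  ✓  now at rec Y.…
[3] ?Unit  ✓  now at !Unit.&{data: end, ok: end, done: rec Y.…}
[4] !Unit  ✓  now at &{data: end, ok: end, done: rec Y.…}
trace exhausted — no violation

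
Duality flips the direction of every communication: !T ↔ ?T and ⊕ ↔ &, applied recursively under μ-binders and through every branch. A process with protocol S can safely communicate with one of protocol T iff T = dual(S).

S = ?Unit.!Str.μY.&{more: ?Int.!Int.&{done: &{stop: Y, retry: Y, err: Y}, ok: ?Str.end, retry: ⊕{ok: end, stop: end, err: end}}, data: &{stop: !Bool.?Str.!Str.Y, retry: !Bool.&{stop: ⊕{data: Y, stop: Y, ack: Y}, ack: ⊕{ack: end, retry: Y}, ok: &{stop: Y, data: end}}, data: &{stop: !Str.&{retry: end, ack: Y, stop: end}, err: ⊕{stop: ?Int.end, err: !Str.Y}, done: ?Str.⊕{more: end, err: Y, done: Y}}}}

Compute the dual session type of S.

?Unit ↦ !Unit
  !Str ↦ ?Str
    μY ↦ μY  (binder kept)
      &{more,data} ↦ ⊕{more,data}  (offer→select)
        • more:
          ?Int ↦ !Int
            !Int ↦ ?Int
              &{done,ok,retry} ↦ ⊕{done,ok,retry}  (offer→select)
                • done:
                  &{stop,retry,err} ↦ ⊕{stop,retry,err}  (offer→select)
                    • stop:
                      dual(Y) = Y
                    • retry:
                      dual(Y) = Y
                    • err:
                      dual(Y) = Y
                • ok:
                  ?Str ↦ !Str
                    dual(end) = end
                • retry:
                  ⊕{ok,stop,err} ↦ &{ok,stop,err}  (⊕→&)
                    • ok:
                      dual(end) = end
                    • stop:
                      dual(end) = end
                    • err:
                      dual(end) = end
        • data:
          &{stop,retry,data} ↦ ⊕{stop,retry,data}  (offer→select)
            • stop:
              !Bool ↦ ?Bool
                ?Str ↦ !Str
                  !Str ↦ ?Str
                    dual(Y) = Y
            • retry:
              !Bool ↦ ?Bool
                &{stop,ack,ok} ↦ ⊕{stop,ack,ok}  (offer→select)
                  • stop:
                    ⊕{data,stop,ack} ↦ &{data,stop,ack}  (⊕→&)
                      • data:
                        dual(Y) = Y
                      • stop:
                        dual(Y) = Y
                      • ack:
                        dual(Y) = Y
                  • ack:
                    ⊕{ack,retry} ↦ &{ack,retry}  (⊕→&)
                      • ack:
                        dual(end) = end
                      • retry:
                        dual(Y) = Y
                  • ok:
                    &{stop,data} ↦ ⊕{stop,data}  (offer→select)
                      • stop:
                        dual(Y) = Y
                      • data:
                        dual(end) = end
            • data:
              &{stop,err,done} ↦ ⊕{stop,err,done}  (offer→select)
                • stop:
                  !Str ↦ ?Str
                    &{retry,ack,stop} ↦ ⊕{retry,ack,stop}  (offer→select)
                      • retry:
                        dual(end) = end
                      • ack:
                        dual(Y) = Y
                      • stop:
                        dual(end) = end
                • err:
                  ⊕{stop,err} ↦ &{stop,err}  (⊕→&)
                    • stop:
                      ?Int ↦ !Int
                        dual(end) = end
                    • err:
                      !Str ↦ ?Str
                        dual(Y) = Y
                • done:
                  ?Str ↦ !Str
                    ⊕{more,err,done} ↦ &{more,err,done}  (⊕→&)
                      • more:
                        dual(end) = end
                      • err:
                        dual(Y) = Y
                      • done:
                        dual(Y) = Y

!Unit.?Str.μY.⊕{more: !Int.?Int.⊕{done: ⊕{stop: Y, retry: Y, err: Y}, ok: !Str.end, retry: &{ok: end, stop: end, err: end}}, data: ⊕{stop: ?Bool.!Str.?Str.Y, retry: ?Bool.⊕{stop: &{data: Y, stop: Y, ack: Y}, ack: &{ack: end, retry: Y}, ok: ⊕{stop: Y, data: end}}, data: ⊕{stop: ?Str.⊕{retry: end, ack: Y, stop: end}, err: &{stop: !Int.end, err: ?Str.Y}, done: !Str.&{more: end, err: Y, done: Y}}}}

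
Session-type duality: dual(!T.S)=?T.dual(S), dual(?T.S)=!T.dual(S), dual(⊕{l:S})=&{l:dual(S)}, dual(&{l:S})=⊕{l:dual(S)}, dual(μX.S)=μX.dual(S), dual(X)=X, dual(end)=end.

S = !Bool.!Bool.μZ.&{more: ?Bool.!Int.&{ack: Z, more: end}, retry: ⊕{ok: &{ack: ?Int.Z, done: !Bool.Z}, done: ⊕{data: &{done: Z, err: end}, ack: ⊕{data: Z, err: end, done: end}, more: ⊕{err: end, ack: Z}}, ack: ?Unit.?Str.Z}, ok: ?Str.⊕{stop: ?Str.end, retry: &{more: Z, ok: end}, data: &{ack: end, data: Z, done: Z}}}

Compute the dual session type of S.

!Bool = ?Bool
  !Bool = ?Bool
    μZ = μZ  (μ self-dual)
      &{more,retry,ok} = ⊕{more,retry,ok}  (external→internal)
        • more:
          ?Bool = !Bool
            !Int = ?Int
              &{ack,more} = ⊕{ack,more}  (external→internal)
                • ack:
                  dual(Z) = Z
                • more:
                  dual(end) = end
        • retry:
          ⊕{ok,done,ack} = &{ok,done,ack}  (select→offer)
            • ok:
              &{ack,done} = ⊕{ack,done}  (external→internal)
                • ack:
                  ?Int = !Int
                    dual(Z) = Z
                • done:
                  !Bool = ?Bool
                    dual(Z) = Z
            • done:
              ⊕{data,ack,more} = &{data,ack,more}  (select→offer)
                • data:
                  &{done,err} = ⊕{done,err}  (external→internal)
                    • done:
                      dual(Z) = Z
                    • err:
                      dual(end) = end
                • ack:
                  ⊕{data,err,done} = &{data,err,done}  (select→offer)
                    • data:
                      dual(Z) = Z
                    • err:
                      dual(end) = end
                    • done:
                      dual(end) = end
                • more:
                  ⊕{err,ack} = &{err,ack}  (select→offer)
                    • err:
                      dual(end) = end
                    • ack:
                      dual(Z) = Z
            • ack:
              ?Unit = !Unit
                ?Str = !Str
                  dual(Z) = Z
        • ok:
          ?Str = !Str
            ⊕{stop,retry,data} = &{stop,retry,data}  (select→offer)
              • stop:
                ?Str = !Str
                  dual(end) = end
              • retry:
                &{more,ok} = ⊕{more,ok}  (external→internal)
                  • more:
                    dual(Z) = Z
                  • ok:
                    dual(end) = end
              • data:
                &{ack,data,done} = ⊕{ack,data,done}  (external→internal)
                  • ack:
                    dual(end) = end
                  • data:
                    dual(Z) = Z
                  • done:
                    dual(Z) = Z

?Bool.?Bool.μZ.⊕{more: !Bool.?Int.⊕{ack: Z, more: end}, retry: &{ok: ⊕{ack: !Int.Z, done: ?Bool.Z}, done: &{data: ⊕{done: Z, err: end}, ack: &{data: Z, err: end, done: end}, more: &{err: end, ack: Z}}, ack: !Unit.!Str.Z}, ok: !Str.&{stop: !Str.end, retry: ⊕{more: Z, ok: end}, data: ⊕{ack: end, data: Z, done: Z}}}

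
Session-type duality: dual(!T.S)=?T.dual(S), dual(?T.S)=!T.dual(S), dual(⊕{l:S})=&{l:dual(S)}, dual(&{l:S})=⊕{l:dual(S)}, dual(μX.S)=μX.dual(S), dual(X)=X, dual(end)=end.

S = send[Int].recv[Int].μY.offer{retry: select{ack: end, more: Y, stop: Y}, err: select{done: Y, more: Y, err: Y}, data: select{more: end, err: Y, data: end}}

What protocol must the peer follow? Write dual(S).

recv[Int].send[Int].μY.select{retry: offer{ack: end, more: Y, stop: Y}, err: offer{done: Y, more: Y, err: Y}, data: offer{more: end, err: Y, data: end}}

send[Int] → recv[Int]
  recv[Int] → send[Int]
    μY → μY  (rec unchanged)
      offer{retry,err,data} → select{retry,err,data}  (&→⊕)
        [retry]
          select{ack,more,stop} → offer{ack,more,stop}  (select→offer)
            [ack]
              end ↦ end
            [more]
              Y ↦ Y
            [stop]
              Y ↦ Y
        [err]
          select{done,more,err} → offer{done,more,err}  (select→offer)
            [done]
              Y ↦ Y
            [more]
              Y ↦ Y
            [err]
              Y ↦ Y
        [data]
          select{more,err,data} → offer{more,err,data}  (select→offer)
            [more]
              end ↦ end
            [err]
              Y ↦ Y
            [data]
              end ↦ end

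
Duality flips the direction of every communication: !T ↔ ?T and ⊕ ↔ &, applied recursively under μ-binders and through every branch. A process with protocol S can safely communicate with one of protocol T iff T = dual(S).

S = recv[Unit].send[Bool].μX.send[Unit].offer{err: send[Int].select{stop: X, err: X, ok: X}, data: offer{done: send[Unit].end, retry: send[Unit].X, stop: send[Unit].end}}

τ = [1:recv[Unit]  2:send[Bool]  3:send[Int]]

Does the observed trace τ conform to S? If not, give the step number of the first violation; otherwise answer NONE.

3

@1 recv[Unit]  ok  now at send[Bool].μX.…
@2 send[Bool]  ok  now at μX.…
@3 got send[Int], protocol expects send[Unit]  ✗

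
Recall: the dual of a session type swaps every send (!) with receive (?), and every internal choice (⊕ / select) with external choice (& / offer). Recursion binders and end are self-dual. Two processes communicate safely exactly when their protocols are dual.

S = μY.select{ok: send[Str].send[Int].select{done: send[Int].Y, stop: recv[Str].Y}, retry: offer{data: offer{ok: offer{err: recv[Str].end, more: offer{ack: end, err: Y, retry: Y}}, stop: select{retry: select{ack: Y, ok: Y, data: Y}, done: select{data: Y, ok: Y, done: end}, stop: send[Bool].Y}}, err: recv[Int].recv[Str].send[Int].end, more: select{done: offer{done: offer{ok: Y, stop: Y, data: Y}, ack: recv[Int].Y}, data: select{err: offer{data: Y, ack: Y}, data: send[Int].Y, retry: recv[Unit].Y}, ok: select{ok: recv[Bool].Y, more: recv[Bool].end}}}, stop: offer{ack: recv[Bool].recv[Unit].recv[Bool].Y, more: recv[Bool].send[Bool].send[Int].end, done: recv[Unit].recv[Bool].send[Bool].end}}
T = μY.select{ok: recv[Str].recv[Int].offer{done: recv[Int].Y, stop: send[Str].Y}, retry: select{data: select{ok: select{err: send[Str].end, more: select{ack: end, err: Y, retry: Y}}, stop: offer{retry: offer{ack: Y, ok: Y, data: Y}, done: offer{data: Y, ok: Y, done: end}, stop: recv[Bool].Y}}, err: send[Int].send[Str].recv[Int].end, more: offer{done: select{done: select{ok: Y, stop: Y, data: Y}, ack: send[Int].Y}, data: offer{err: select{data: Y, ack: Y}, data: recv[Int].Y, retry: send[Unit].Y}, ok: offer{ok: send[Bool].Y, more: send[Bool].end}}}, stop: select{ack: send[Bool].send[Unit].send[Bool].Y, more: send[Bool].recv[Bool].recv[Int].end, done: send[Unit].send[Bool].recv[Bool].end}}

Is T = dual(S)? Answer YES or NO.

NO

μY | μY  match (binder kept)
  select{ok,retry,stop} | select{ok,retry,stop}  ✗ choice polarity not flipped — not dual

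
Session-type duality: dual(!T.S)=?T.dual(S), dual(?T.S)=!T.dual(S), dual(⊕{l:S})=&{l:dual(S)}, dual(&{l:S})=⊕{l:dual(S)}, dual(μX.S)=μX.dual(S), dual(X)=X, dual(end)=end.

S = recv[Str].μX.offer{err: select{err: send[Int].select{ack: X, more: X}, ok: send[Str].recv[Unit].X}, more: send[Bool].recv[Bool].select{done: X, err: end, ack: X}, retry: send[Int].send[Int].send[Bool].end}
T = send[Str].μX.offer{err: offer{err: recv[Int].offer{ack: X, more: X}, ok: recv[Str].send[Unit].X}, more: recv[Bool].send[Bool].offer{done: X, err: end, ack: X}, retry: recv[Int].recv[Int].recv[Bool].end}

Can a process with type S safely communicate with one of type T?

recv[Str] ‖ send[Str]  ok
  μX ‖ μX  ok (binder kept)
    offer{err,more,retry} ‖ offer{err,more,retry}  ✗ choice polarity not flipped — not dual

NO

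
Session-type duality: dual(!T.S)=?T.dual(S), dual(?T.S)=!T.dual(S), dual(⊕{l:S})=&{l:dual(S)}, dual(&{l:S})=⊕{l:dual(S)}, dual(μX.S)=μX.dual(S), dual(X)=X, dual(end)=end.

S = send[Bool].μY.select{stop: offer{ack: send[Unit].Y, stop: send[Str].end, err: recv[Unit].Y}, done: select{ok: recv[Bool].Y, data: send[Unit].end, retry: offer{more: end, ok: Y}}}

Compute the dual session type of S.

send[Bool] ↦ recv[Bool]
  μY ↦ μY  (binder kept)
    select{stop,done} ↦ offer{stop,done}  (⊕→&)
      [stop]
        offer{ack,stop,err} ↦ select{ack,stop,err}  (&→⊕)
          [ack]
            send[Unit] ↦ recv[Unit]
              Y ↦ Y
          [stop]
            send[Str] ↦ recv[Str]
              end ↦ end
          [err]
            recv[Unit] ↦ send[Unit]
              Y ↦ Y
      [done]
        select{ok,data,retry} ↦ offer{ok,data,retry}  (⊕→&)
          [ok]
            recv[Bool] ↦ send[Bool]
              Y ↦ Y
          [data]
            send[Unit] ↦ recv[Unit]
              end ↦ end
          [retry]
            offer{more,ok} ↦ select{more,ok}  (&→⊕)
              [more]
                end ↦ end
              [ok]
                Y ↦ Y

recv[Bool].μY.offer{stop: select{ack: recv[Unit].Y, stop: recv[Str].end, err: send[Unit].Y}, done: offer{ok: send[Bool].Y, data: recv[Unit].end, retry: select{more: end, ok: Y}}}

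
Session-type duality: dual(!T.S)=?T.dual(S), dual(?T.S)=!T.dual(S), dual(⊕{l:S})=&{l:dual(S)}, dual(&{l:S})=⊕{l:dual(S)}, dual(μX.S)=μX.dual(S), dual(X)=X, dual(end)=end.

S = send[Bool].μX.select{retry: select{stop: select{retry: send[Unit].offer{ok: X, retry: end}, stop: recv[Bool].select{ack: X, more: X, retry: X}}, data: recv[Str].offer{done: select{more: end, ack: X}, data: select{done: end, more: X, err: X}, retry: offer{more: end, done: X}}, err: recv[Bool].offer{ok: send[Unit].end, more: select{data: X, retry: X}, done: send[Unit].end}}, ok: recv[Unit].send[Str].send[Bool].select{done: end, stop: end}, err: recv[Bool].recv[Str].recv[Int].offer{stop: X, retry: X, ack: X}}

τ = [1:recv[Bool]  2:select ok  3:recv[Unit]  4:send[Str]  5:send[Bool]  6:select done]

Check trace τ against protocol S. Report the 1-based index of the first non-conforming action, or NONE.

1

step 1: got recv[Bool], protocol expects send[Bool]  ✗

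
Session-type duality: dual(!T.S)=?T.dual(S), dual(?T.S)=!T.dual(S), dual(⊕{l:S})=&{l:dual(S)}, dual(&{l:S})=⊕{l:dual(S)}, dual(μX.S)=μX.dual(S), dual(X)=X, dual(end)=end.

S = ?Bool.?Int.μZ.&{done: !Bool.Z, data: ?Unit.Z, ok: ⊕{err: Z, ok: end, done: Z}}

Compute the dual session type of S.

?Bool ↦ !Bool
  ?Int ↦ !Int
    μZ ↦ μZ  (rec unchanged)
      &{done,data,ok} ↦ ⊕{done,data,ok}  (external→internal)
        [done]
          !Bool ↦ ?Bool
            dual(Z) = Z
        [data]
          ?Unit ↦ !Unit
            dual(Z) = Z
        [ok]
          ⊕{err,ok,done} ↦ &{err,ok,done}  (internal→external)
            [err]
              dual(Z) = Z
            [ok]
              dual(end) = end
            [done]
              dual(Z) = Z

!Bool.!Int.μZ.⊕{done: ?Bool.Z, data: !Unit.Z, ok: &{err: Z, ok: end, done: Z}}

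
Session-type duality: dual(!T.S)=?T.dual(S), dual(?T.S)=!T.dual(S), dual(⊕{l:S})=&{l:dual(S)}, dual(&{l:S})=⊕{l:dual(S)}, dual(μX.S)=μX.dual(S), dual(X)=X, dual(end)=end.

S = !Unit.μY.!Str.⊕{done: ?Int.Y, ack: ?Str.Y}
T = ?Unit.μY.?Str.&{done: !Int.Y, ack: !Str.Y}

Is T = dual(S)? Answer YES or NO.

!Unit vs ?Unit  ok
  μY vs μY  ok (μ self-dual)
    !Str vs ?Str  ok
      ⊕{done,ack} vs &{done,ack}  ok same labels
        case done:
          ?Int vs !Int  ok
            Y vs Y  ok
        case ack:
          ?Str vs !Str  ok
            Y vs Y  ok

YES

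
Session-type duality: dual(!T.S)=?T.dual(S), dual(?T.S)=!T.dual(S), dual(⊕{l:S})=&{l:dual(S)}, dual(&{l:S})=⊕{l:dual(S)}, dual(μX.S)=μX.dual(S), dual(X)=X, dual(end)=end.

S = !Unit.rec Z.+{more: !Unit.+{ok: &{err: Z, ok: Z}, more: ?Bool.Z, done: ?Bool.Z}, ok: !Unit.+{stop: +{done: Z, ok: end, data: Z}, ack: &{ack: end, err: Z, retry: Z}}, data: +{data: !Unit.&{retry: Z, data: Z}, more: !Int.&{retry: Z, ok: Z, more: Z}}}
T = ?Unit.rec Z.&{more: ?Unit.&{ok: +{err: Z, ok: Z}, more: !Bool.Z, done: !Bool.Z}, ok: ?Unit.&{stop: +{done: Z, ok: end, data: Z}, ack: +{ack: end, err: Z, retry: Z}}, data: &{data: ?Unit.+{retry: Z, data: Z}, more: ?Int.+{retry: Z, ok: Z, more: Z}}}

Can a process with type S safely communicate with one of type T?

NO

!Unit vs ?Unit  ok
  rec Z vs rec Z  ok (binder kept)
    +{more,ok,data} vs &{more,ok,data}  ok label sets agree
      • more:
        !Unit vs ?Unit  ok
          +{ok,more,done} vs &{ok,more,done}  ok label sets agree
            • ok:
              &{err,ok} vs +{err,ok}  ok label sets agree
                • err:
                  Z vs Z  ok
                • ok:
                  Z vs Z  ok
            • more:
              ?Bool vs !Bool  ok
                Z vs Z  ok
            • done:
              ?Bool vs !Bool  ok
                Z vs Z  ok
      • ok:
        !Unit vs ?Unit  ok
          +{stop,ack} vs &{stop,ack}  ok label sets agree
            • stop:
              +{done,ok,data} vs +{done,ok,data}  ✗ choice polarity not flipped — not dual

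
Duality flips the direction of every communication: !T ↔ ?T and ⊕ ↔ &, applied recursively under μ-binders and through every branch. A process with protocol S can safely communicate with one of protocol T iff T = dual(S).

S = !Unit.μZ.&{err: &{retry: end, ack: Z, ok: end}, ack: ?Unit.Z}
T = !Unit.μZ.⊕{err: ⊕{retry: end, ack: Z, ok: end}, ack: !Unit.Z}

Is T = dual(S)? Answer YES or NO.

!Unit | !Unit  ✗ same direction on both sides — not dual

NO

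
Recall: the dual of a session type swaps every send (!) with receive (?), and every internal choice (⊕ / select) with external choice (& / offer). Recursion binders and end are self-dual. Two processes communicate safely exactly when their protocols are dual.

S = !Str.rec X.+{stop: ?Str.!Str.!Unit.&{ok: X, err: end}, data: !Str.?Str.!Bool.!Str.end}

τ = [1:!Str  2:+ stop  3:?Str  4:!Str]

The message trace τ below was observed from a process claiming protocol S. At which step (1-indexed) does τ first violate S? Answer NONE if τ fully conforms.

NONE

@1 !Str  ✓  cont: rec X.…
@2 + stop  ✓  cont: ?Str.!Str.!Unit.&{ok: rec X.…, err: end}
@3 ?Str  ✓  cont: !Str.!Unit.&{ok: rec X.…, err: end}
@4 !Str  ✓  cont: !Unit.&{ok: rec X.…, err: end}
τ conforms to S (length 4)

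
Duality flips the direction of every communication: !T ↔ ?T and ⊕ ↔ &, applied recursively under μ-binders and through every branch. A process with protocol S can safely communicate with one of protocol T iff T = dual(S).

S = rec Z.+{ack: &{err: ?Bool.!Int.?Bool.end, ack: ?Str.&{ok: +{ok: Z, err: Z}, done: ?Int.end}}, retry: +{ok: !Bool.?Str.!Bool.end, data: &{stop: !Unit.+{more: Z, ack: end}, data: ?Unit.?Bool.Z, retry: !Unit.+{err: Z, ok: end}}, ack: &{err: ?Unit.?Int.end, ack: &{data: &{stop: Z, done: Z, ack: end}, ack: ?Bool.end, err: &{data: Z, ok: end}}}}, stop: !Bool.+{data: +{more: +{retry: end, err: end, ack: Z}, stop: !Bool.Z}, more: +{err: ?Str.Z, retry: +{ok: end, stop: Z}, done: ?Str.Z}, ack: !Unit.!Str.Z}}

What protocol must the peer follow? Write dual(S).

rec Z = rec Z  (μ self-dual)
  +{ack,retry,stop} = &{ack,retry,stop}  (internal→external)
    • ack:
      &{err,ack} = +{err,ack}  (external→internal)
        • err:
          ?Bool = !Bool
            !Int = ?Int
              ?Bool = !Bool
                dual(end) = end
        • ack:
          ?Str = !Str
            &{ok,done} = +{ok,done}  (external→internal)
              • ok:
                +{ok,err} = &{ok,err}  (internal→external)
                  • ok:
                    dual(Z) = Z
                  • err:
                    dual(Z) = Z
              • done:
                ?Int = !Int
                  dual(end) = end
    • retry:
      +{ok,data,ack} = &{ok,data,ack}  (internal→external)
        • ok:
          !Bool = ?Bool
            ?Str = !Str
              !Bool = ?Bool
                dual(end) = end
        • data:
          &{stop,data,retry} = +{stop,data,retry}  (external→internal)
            • stop:
              !Unit = ?Unit
                +{more,ack} = &{more,ack}  (internal→external)
                  • more:
                    dual(Z) = Z
                  • ack:
                    dual(end) = end
            • data:
              ?Unit = !Unit
                ?Bool = !Bool
                  dual(Z) = Z
            • retry:
              !Unit = ?Unit
                +{err,ok} = &{err,ok}  (internal→external)
                  • err:
                    dual(Z) = Z
                  • ok:
                    dual(end) = end
        • ack:
          &{err,ack} = +{err,ack}  (external→internal)
            • err:
              ?Unit = !Unit
                ?Int = !Int
                  dual(end) = end
            • ack:
              &{data,ack,err} = +{data,ack,err}  (external→internal)
                • data:
                  &{stop,done,ack} = +{stop,done,ack}  (external→internal)
                    • stop:
                      dual(Z) = Z
                    • done:
                      dual(Z) = Z
                    • ack:
                      dual(end) = end
                • ack:
                  ?Bool = !Bool
                    dual(end) = end
                • err:
                  &{data,ok} = +{data,ok}  (external→internal)
                    • data:
                      dual(Z) = Z
                    • ok:
                      dual(end) = end
    • stop:
      !Bool = ?Bool
        +{data,more,ack} = &{data,more,ack}  (internal→external)
          • data:
            +{more,stop} = &{more,stop}  (internal→external)
              • more:
                +{retry,err,ack} = &{retry,err,ack}  (internal→external)
                  • retry:
                    dual(end) = end
                  • err:
                    dual(end) = end
                  • ack:
                    dual(Z) = Z
              • stop:
                !Bool = ?Bool
                  dual(Z) = Z
          • more:
            +{err,retry,done} = &{err,retry,done}  (internal→external)
              • err:
                ?Str = !Str
                  dual(Z) = Z
              • retry:
                +{ok,stop} = &{ok,stop}  (internal→external)
                  • ok:
                    dual(end) = end
                  • stop:
                    dual(Z) = Z
              • done:
                ?Str = !Str
                  dual(Z) = Z
          • ack:
            !Unit = ?Unit
              !Str = ?Str
                dual(Z) = Z

rec Z.&{ack: +{err: !Bool.?Int.!Bool.end, ack: !Str.+{ok: &{ok: Z, err: Z}, done: !Int.end}}, retry: &{ok: ?Bool.!Str.?Bool.end, data: +{stop: ?Unit.&{more: Z, ack: end}, data: !Unit.!Bool.Z, retry: ?Unit.&{err: Z, ok: end}}, ack: +{err: !Unit.!Int.end, ack: +{data: +{stop: Z, done: Z, ack: end}, ack: !Bool.end, err: +{data: Z, ok: end}}}}, stop: ?Bool.&{data: &{more: &{retry: end, err: end, ack: Z}, stop: ?Bool.Z}, more: &{err: !Str.Z, retry: &{ok: end, stop: Z}, done: !Str.Z}, ack: ?Unit.?Str.Z}}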